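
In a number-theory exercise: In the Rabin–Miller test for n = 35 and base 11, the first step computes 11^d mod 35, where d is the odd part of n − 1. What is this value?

16

n − 1 = 34 = 2^1 · 17, so s = 1 and d = 17.
Repeated squaring mod 35: 11^1 ≡ 11, 11^2 ≡ 16, 11^4 ≡ 11, 11^8 ≡ 16, 11^16 ≡ 11.
17 = 16 + 1, so 11^17 ≡ 11·11 ≡ 16 (mod 35).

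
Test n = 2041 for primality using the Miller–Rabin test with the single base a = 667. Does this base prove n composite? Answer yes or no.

yes

n − 1 = 2040 = 2^3 · 255, so s = 3 and d = 255.
x_0 = 667^255 mod 2041 = 389.
x_0 is neither 1 nor 2040, so continue squaring.
x_1 = 389^2 mod 2041 = 287.
x_2 = 287^2 mod 2041 = 729.
Reached i = s−1 = 2 without hitting −1: 667 is a Miller–Rabin witness and 2041 is composite.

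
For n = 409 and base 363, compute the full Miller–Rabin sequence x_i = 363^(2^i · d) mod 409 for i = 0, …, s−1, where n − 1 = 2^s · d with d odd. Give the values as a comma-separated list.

n − 1 = 408 = 2^3 · 51, so s = 3 and d = 51.
x_0 = 363^51 mod 409 = 1.
x_1 = 1^2 mod 409 = 1.
x_2 = 1^2 mod 409 = 1.

1, 1, 1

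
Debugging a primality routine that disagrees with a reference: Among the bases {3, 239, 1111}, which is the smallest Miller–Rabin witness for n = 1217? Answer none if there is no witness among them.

n − 1 = 1216 = 2^6 · 19, so s = 6 and d = 19.
Base 3: x_0 = 3^19 mod 1217 = 910. x_0 is neither 1 nor 1216, so continue squaring. x_1 = 910^2 mod 1217 = 540. x_2 = 540^2 mod 1217 = 737. x_3 = 737^2 mod 1217 = 387. x_4 = 387^2 mod 1217 = 78. x_5 = 78^2 mod 1217 = 1216. x_5 ≡ −1, so 3 is not a witness.
Base 239: x_0 = 239^19 mod 1217 = 830. x_0 is neither 1 nor 1216, so continue squaring. x_1 = 830^2 mod 1217 = 78. x_2 = 78^2 mod 1217 = 1216. x_2 ≡ −1, so 239 is not a witness.
Base 1111: x_0 = 1111^19 mod 1217 = 103. x_0 is neither 1 nor 1216, so continue squaring. x_1 = 103^2 mod 1217 = 873. x_2 = 873^2 mod 1217 = 287. x_3 = 287^2 mod 1217 = 830. x_4 = 830^2 mod 1217 = 78. x_5 = 78^2 mod 1217 = 1216. x_5 ≡ −1, so 1111 is not a witness.
No listed base is a witness for 1217.

none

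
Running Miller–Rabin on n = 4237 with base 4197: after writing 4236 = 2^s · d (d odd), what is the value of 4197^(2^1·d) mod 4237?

n − 1 = 4236 = 2^2 · 1059, so s = 2 and d = 1059.
Repeated squaring mod 4237: 4197^1 ≡ 4197, 4197^2 ≡ 1600, 4197^4 ≡ 852, 4197^8 ≡ 1377, 4197^16 ≡ 2190, 4197^32 ≡ 4053, 4197^64 ≡ 4197, 4197^128 ≡ 1600, 4197^256 ≡ 852, 4197^512 ≡ 1377, 4197^1024 ≡ 2190.
1059 = 1024 + 32 + 2 + 1, so 4197^1059 ≡ 2190·4053·1600·4197 ≡ 3123 (mod 4237).
x_0 = 3123.
x_1 = 3123^2 mod 4237 = 3792.

3792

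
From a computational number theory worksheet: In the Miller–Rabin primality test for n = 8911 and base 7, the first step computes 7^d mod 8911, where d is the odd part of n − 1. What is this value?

1540

n − 1 = 8910 = 2^1 · 4455, so s = 1 and d = 4455.
Repeated squaring mod 8911: 7^1 ≡ 7, 7^2 ≡ 49, 7^4 ≡ 2401, 7^8 ≡ 8295, 7^16 ≡ 5194, 7^32 ≡ 4039, 7^64 ≡ 6391, 7^128 ≡ 5768, 7^256 ≡ 5061, 7^512 ≡ 3507, 7^1024 ≡ 1869, 7^2048 ≡ 49, 7^4096 ≡ 2401.
4455 = 4096 + 256 + 64 + 32 + 4 + 2 + 1, so 7^4455 ≡ 2401·5061·6391·4039·2401·49·7 ≡ 1540 (mod 8911).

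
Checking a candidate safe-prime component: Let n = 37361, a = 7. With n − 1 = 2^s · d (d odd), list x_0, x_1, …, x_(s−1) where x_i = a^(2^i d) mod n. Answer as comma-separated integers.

15348, 37360, 1, 1

n − 1 = 37360 = 2^4 · 2335, so s = 4 and d = 2335.
x_0 = 7^2335 mod 37361 = 15348.
x_1 = 15348^2 mod 37361 = 37360.
x_2 = 37360^2 mod 37361 = 1.
x_3 = 1^2 mod 37361 = 1.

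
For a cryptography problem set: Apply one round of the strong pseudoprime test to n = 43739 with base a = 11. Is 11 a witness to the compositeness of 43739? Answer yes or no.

no

n − 1 = 43738 = 2^1 · 21869, so s = 1 and d = 21869.
Repeated squaring mod 43739: 11^1 ≡ 11, 11^2 ≡ 121, 11^4 ≡ 14641, 11^8 ≡ 37781, 11^16 ≡ 25435, 11^32 ≡ 39415, 11^64 ≡ 20423, 11^128 ≡ 3825, 11^256 ≡ 21799, 11^512 ≡ 15905, 11^1024 ≡ 26388, 11^2048 ≡ 1664, 11^4096 ≡ 13339, 11^8192 ≡ 42408, 11^16384 ≡ 22001.
21869 = 16384 + 4096 + 1024 + 256 + 64 + 32 + 8 + 4 + 1, so 11^21869 ≡ 22001·13339·26388·21799·20423·39415·37781·14641·11 ≡ 43738 (mod 43739).
x_0 = 11^21869 mod 43739 = 43738.
x_0 = 43738 ≡ −1, so 11 is not a witness.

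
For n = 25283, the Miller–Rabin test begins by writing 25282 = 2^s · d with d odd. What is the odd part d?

Halving: 25282 → 12641; 12641 is odd.
So 25282 = 2^1 · 12641.

12641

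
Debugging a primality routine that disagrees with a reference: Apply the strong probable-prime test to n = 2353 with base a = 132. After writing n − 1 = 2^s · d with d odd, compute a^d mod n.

1087

n − 1 = 2352 = 2^4 · 147, so s = 4 and d = 147.
By repeated squaring, 132^147 ≡ 1087 (mod 2353).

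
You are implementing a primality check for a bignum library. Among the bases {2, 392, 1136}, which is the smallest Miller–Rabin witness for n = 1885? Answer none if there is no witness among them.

n − 1 = 1884 = 2^2 · 471, so s = 2 and d = 471.
Base 2: x_0 = 2^471 mod 1885 = 1373. x_0 is neither 1 nor 1884, so continue squaring. x_1 = 1373^2 mod 1885 = 129. Reached i = s−1 = 1 without hitting −1: 2 is a Miller–Rabin witness and 1885 is composite.
Base 392: x_0 = 392^471 mod 1885 = 1308. x_0 is neither 1 nor 1884, so continue squaring. x_1 = 1308^2 mod 1885 = 1169. Reached i = s−1 = 1 without hitting −1: 392 is a Miller–Rabin witness and 1885 is composite.
Base 1136: x_0 = 1136^471 mod 1885 = 671. x_0 is neither 1 nor 1884, so continue squaring. x_1 = 671^2 mod 1885 = 1611. Reached i = s−1 = 1 without hitting −1: 1136 is a Miller–Rabin witness and 1885 is composite.
The smallest witness among the given bases is 2.

2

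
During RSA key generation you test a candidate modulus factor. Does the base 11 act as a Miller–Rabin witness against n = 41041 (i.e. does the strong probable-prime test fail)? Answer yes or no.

n − 1 = 41040 = 2^4 · 2565, so s = 4 and d = 2565.
Repeated squaring mod 41041: 11^1 ≡ 11, 11^2 ≡ 121, 11^4 ≡ 14641, 11^8 ≡ 1738, 11^16 ≡ 24651, 11^32 ≡ 18755, 11^64 ≡ 28655, 11^128 ≡ 1738, 11^256 ≡ 24651, 11^512 ≡ 18755, 11^1024 ≡ 28655, 11^2048 ≡ 1738.
2565 = 2048 + 512 + 4 + 1, so 11^2565 ≡ 1738·18755·14641·11 ≡ 4103 (mod 41041).
x_0 = 11^2565 mod 41041 = 4103.
x_0 is neither 1 nor 41040, so continue squaring.
x_1 = 4103^2 mod 41041 = 7799.
x_2 = 7799^2 mod 41041 = 1639.
x_3 = 1639^2 mod 41041 = 18656.
Reached i = s−1 = 3 without hitting −1: 11 is a Miller–Rabin witness and 41041 is composite.

yes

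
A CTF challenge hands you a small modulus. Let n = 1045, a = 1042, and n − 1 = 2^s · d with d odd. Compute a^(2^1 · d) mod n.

229

n − 1 = 1044 = 2^2 · 261, so s = 2 and d = 261.
Repeated squaring mod 1045: 1042^1 ≡ 1042, 1042^2 ≡ 9, 1042^4 ≡ 81, 1042^8 ≡ 291, 1042^16 ≡ 36, 1042^32 ≡ 251, 1042^64 ≡ 301, 1042^128 ≡ 731, 1042^256 ≡ 366.
261 = 256 + 4 + 1, so 1042^261 ≡ 366·81·1042 ≡ 932 (mod 1045).
x_0 = 932.
x_1 = 932^2 mod 1045 = 229.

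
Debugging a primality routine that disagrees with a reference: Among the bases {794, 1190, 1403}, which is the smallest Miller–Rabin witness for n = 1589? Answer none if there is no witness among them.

794

n − 1 = 1588 = 2^2 · 397, so s = 2 and d = 397.
Base 794: x_0 = 794^397 mod 1589 = 507. x_0 is neither 1 nor 1588, so continue squaring. x_1 = 507^2 mod 1589 = 1220. Reached i = s−1 = 1 without hitting −1: 794 is a Miller–Rabin witness and 1589 is composite.
Base 1190: x_0 = 1190^397 mod 1589 = 1358. x_0 is neither 1 nor 1588, so continue squaring. x_1 = 1358^2 mod 1589 = 924. Reached i = s−1 = 1 without hitting −1: 1190 is a Miller–Rabin witness and 1589 is composite.
Base 1403: x_0 = 1403^397 mod 1589 = 346. x_0 is neither 1 nor 1588, so continue squaring. x_1 = 346^2 mod 1589 = 541. Reached i = s−1 = 1 without hitting −1: 1403 is a Miller–Rabin witness and 1589 is composite.
The smallest witness among the given bases is 794.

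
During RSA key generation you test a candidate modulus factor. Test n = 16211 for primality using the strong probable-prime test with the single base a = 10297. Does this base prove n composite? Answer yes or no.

n − 1 = 16210 = 2^1 · 8105, so s = 1 and d = 8105.
Repeated squaring mod 16211: 10297^1 ≡ 10297, 10297^2 ≡ 8269, 10297^4 ≡ 14574, 10297^8 ≡ 4954, 10297^16 ≡ 14873, 10297^32 ≡ 7034, 10297^64 ≡ 1184, 10297^128 ≡ 7710, 10297^256 ≡ 14574, 10297^512 ≡ 4954, 10297^1024 ≡ 14873, 10297^2048 ≡ 7034, 10297^4096 ≡ 1184.
8105 = 4096 + 2048 + 1024 + 512 + 256 + 128 + 32 + 8 + 1, so 10297^8105 ≡ 1184·7034·14873·4954·14574·7710·7034·4954·10297 ≡ 12455 (mod 16211).
x_0 = 10297^8105 mod 16211 = 12455.
x_0 ∉ {1, 16210} and s = 1, so 10297 is a Miller–Rabin witness and 16211 is composite.

yes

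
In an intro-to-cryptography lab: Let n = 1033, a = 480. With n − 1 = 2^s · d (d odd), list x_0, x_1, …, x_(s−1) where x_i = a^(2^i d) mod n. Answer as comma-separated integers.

n − 1 = 1032 = 2^3 · 129, so s = 3 and d = 129.
x_0 = 480^129 mod 1033 = 398.
x_1 = 398^2 mod 1033 = 355.
x_2 = 355^2 mod 1033 = 1032.

398, 355, 1032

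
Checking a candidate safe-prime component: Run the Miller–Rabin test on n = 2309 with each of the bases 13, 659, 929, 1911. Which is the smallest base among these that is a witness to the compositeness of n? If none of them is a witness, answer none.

none

n − 1 = 2308 = 2^2 · 577, so s = 2 and d = 577.
Base 13: x_0 = 13^577 mod 2309 = 688. x_0 is neither 1 nor 2308, so continue squaring. x_1 = 688^2 mod 2309 = 2308. x_1 ≡ −1, so 13 is not a witness.
Base 659: x_0 = 659^577 mod 2309 = 688. x_0 is neither 1 nor 2308, so continue squaring. x_1 = 688^2 mod 2309 = 2308. x_1 ≡ −1, so 659 is not a witness.
Base 929: x_0 = 929^577 mod 2309 = 688. x_0 is neither 1 nor 2308, so continue squaring. x_1 = 688^2 mod 2309 = 2308. x_1 ≡ −1, so 929 is not a witness.
Base 1911: x_0 = 1911^577 mod 2309 = 2308. x_0 = 2308 ≡ −1, so 1911 is not a witness.
No listed base is a witness for 2309.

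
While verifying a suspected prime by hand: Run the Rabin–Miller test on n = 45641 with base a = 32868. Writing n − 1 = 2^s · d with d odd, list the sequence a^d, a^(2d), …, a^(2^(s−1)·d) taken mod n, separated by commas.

19328, 45640, 1

n − 1 = 45640 = 2^3 · 5705, so s = 3 and d = 5705.
x_0 = 32868^5705 mod 45641 = 19328.
x_1 = 19328^2 mod 45641 = 45640.
x_2 = 45640^2 mod 45641 = 1.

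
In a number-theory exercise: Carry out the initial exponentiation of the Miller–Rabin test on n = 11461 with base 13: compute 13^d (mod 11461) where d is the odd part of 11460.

627

n − 1 = 11460 = 2^2 · 2865, so s = 2 and d = 2865.
13^2865 mod 11461 = 627.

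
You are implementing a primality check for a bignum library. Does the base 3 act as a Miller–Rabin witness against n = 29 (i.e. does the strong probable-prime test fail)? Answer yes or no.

n − 1 = 28 = 2^2 · 7, so s = 2 and d = 7.
x_0 = 3^7 mod 29 = 12.
x_0 is neither 1 nor 28, so continue squaring.
x_1 = 12^2 mod 29 = 28.
x_1 ≡ −1, so 3 is not a witness.

no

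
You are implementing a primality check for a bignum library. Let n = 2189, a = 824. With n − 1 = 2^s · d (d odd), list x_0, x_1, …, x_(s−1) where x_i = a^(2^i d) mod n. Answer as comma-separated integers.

n − 1 = 2188 = 2^2 · 547, so s = 2 and d = 547.
x_0 = 824^547 mod 2189 = 98.
x_1 = 98^2 mod 2189 = 848.

98, 848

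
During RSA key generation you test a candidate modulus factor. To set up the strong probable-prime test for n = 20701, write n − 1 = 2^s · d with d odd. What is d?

5175

Halving: 20700 → 10350 → 5175; 5175 is odd.
So 20700 = 2^2 · 5175.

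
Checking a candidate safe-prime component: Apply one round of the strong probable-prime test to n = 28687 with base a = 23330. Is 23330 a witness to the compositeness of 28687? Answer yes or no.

no

n − 1 = 28686 = 2^1 · 14343, so s = 1 and d = 14343.
x_0 = 23330^14343 mod 28687 = 1.
x_0 = 1, so 23330 is not a witness.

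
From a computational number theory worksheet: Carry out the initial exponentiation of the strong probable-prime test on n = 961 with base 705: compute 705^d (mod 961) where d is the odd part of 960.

n − 1 = 960 = 2^6 · 15, so s = 6 and d = 15.
Repeated squaring mod 961: 705^1 ≡ 705, 705^2 ≡ 188, 705^4 ≡ 748, 705^8 ≡ 202.
15 = 8 + 4 + 2 + 1, so 705^15 ≡ 202·748·188·705 ≡ 216 (mod 961).

216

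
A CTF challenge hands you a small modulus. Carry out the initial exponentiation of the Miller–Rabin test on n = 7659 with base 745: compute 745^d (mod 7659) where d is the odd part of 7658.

n − 1 = 7658 = 2^1 · 3829, so s = 1 and d = 3829.
745^3829 mod 7659 = 124.

124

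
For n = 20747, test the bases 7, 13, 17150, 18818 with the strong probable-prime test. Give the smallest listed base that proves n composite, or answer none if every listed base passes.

n − 1 = 20746 = 2^1 · 10373, so s = 1 and d = 10373.
Base 7: x_0 = 7^10373 mod 20747 = 1. x_0 = 1, so 7 is not a witness.
Base 13: x_0 = 13^10373 mod 20747 = 1. x_0 = 1, so 13 is not a witness.
Base 17150: x_0 = 17150^10373 mod 20747 = 20746. x_0 = 20746 ≡ −1, so 17150 is not a witness.
Base 18818: x_0 = 18818^10373 mod 20747 = 20746. x_0 = 20746 ≡ −1, so 18818 is not a witness.
No listed base is a witness for 20747.

none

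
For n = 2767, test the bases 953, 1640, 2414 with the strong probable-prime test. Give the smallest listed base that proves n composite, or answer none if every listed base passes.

n − 1 = 2766 = 2^1 · 1383, so s = 1 and d = 1383.
Base 953: x_0 = 953^1383 mod 2767 = 2766. x_0 = 2766 ≡ −1, so 953 is not a witness.
Base 1640: x_0 = 1640^1383 mod 2767 = 2766. x_0 = 2766 ≡ −1, so 1640 is not a witness.
Base 2414: x_0 = 2414^1383 mod 2767 = 1. x_0 = 1, so 2414 is not a witness.
No listed base is a witness for 2767.

none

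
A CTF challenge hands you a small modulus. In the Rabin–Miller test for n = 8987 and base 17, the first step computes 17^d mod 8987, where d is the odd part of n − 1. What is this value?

5628

n − 1 = 8986 = 2^1 · 4493, so s = 1 and d = 4493.
17^4493 mod 8987 = 5628.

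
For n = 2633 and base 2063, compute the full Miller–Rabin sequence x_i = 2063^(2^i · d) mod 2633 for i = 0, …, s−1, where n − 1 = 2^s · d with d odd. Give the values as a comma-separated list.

n − 1 = 2632 = 2^3 · 329, so s = 3 and d = 329.
x_0 = 2063^329 mod 2633 = 1409.
x_1 = 1409^2 mod 2633 = 2632.
x_2 = 2632^2 mod 2633 = 1.

1409, 2632, 1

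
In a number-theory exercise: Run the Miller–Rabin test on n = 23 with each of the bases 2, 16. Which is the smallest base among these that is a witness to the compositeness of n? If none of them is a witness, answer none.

n − 1 = 22 = 2^1 · 11, so s = 1 and d = 11.
Base 2: x_0 = 2^11 mod 23 = 1. x_0 = 1, so 2 is not a witness.
Base 16: x_0 = 16^11 mod 23 = 1. x_0 = 1, so 16 is not a witness.
No listed base is a witness for 23.

none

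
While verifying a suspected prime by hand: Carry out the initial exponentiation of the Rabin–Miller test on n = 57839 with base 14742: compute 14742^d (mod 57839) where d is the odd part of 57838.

n − 1 = 57838 = 2^1 · 28919, so s = 1 and d = 28919.
Repeated squaring mod 57839: 14742^1 ≡ 14742, 14742^2 ≡ 25441, 14742^4 ≡ 26071, 14742^8 ≡ 30952, 14742^16 ≡ 38947, 14742^32 ≡ 41034, 14742^64 ≡ 38027, 14742^128 ≡ 19890, 14742^256 ≡ 51179, 14742^512 ≡ 50926, 14742^1024 ≡ 14555, 14742^2048 ≡ 41607, 14742^4096 ≡ 21179, 14742^8192 ≡ 8596, 14742^16384 ≡ 30813.
28919 = 16384 + 8192 + 4096 + 128 + 64 + 32 + 16 + 4 + 2 + 1, so 14742^28919 ≡ 30813·8596·21179·19890·38027·41034·38947·26071·25441·14742 ≡ 57838 (mod 57839).

57838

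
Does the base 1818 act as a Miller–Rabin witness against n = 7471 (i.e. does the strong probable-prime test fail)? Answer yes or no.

yes

n − 1 = 7470 = 2^1 · 3735, so s = 1 and d = 3735.
x_0 = 1818^3735 mod 7471 = 7100.
x_0 ∉ {1, 7470} and s = 1, so 1818 is a Miller–Rabin witness and 7471 is composite.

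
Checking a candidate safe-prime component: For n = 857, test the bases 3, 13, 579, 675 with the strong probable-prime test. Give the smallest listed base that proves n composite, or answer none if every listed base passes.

n − 1 = 856 = 2^3 · 107, so s = 3 and d = 107.
Base 3: x_0 = 3^107 mod 857 = 669. x_0 is neither 1 nor 856, so continue squaring. x_1 = 669^2 mod 857 = 207. x_2 = 207^2 mod 857 = 856. x_2 ≡ −1, so 3 is not a witness.
Base 13: x_0 = 13^107 mod 857 = 207. x_0 is neither 1 nor 856, so continue squaring. x_1 = 207^2 mod 857 = 856. x_1 ≡ −1, so 13 is not a witness.
Base 579: x_0 = 579^107 mod 857 = 506. x_0 is neither 1 nor 856, so continue squaring. x_1 = 506^2 mod 857 = 650. x_2 = 650^2 mod 857 = 856. x_2 ≡ −1, so 579 is not a witness.
Base 675: x_0 = 675^107 mod 857 = 188. x_0 is neither 1 nor 856, so continue squaring. x_1 = 188^2 mod 857 = 207. x_2 = 207^2 mod 857 = 856. x_2 ≡ −1, so 675 is not a witness.
No listed base is a witness for 857.

none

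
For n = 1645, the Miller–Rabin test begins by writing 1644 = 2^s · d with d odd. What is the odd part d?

Halving: 1644 → 822 → 411; 411 is odd.
So 1644 = 2^2 · 411.

411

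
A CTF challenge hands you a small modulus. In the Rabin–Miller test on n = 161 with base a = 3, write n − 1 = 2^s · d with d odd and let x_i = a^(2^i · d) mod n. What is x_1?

123

n − 1 = 160 = 2^5 · 5, so s = 5 and d = 5.
x_0 = 3^5 mod 161 = 82.
x_1 = 82^2 mod 161 = 123.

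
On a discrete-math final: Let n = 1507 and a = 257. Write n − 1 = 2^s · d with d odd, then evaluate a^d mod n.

n − 1 = 1506 = 2^1 · 753, so s = 1 and d = 753.
Repeated squaring mod 1507: 257^1 ≡ 257, 257^2 ≡ 1248, 257^4 ≡ 773, 257^8 ≡ 757, 257^16 ≡ 389, 257^32 ≡ 621, 257^64 ≡ 1356, 257^128 ≡ 196, 257^256 ≡ 741, 257^512 ≡ 533.
753 = 512 + 128 + 64 + 32 + 16 + 1, so 257^753 ≡ 533·196·1356·621·389·257 ≡ 559 (mod 1507).

559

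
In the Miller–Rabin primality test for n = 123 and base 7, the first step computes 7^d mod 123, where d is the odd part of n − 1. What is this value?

n − 1 = 122 = 2^1 · 61, so s = 1 and d = 61.
7^61 mod 123 = 34.

34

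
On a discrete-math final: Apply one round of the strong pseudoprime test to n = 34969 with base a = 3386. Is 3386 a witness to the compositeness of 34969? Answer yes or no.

yes

n − 1 = 34968 = 2^3 · 4371, so s = 3 and d = 4371.
x_0 = 3386^4371 mod 34969 = 18115.
x_0 is neither 1 nor 34968, so continue squaring.
x_1 = 18115^2 mod 34969 = 4129.
x_2 = 4129^2 mod 34969 = 18738.
Reached i = s−1 = 2 without hitting −1: 3386 is a Miller–Rabin witness and 34969 is composite.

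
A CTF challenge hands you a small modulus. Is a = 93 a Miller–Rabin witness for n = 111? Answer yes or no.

yes

n − 1 = 110 = 2^1 · 55, so s = 1 and d = 55.
x_0 = 93^55 mod 111 = 18.
x_0 ∉ {1, 110} and s = 1, so 93 is a Miller–Rabin witness and 111 is composite.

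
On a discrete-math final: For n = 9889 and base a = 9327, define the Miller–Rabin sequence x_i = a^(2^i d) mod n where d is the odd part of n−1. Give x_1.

7690

n − 1 = 9888 = 2^5 · 309, so s = 5 and d = 309.
Repeated squaring mod 9889: 9327^1 ≡ 9327, 9327^2 ≡ 9285, 9327^4 ≡ 8812, 9327^8 ≡ 2916, 9327^16 ≡ 8405, 9327^32 ≡ 6898, 9327^64 ≡ 6425, 9327^128 ≡ 3939, 9327^256 ≡ 9769.
309 = 256 + 32 + 16 + 4 + 1, so 9327^309 ≡ 9769·6898·8405·8812·9327 ≡ 395 (mod 9889).
x_0 = 395.
x_1 = 395^2 mod 9889 = 7690.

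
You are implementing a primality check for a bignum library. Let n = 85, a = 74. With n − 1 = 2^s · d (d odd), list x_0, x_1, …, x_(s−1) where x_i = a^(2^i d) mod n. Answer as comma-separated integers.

24, 66

n − 1 = 84 = 2^2 · 21, so s = 2 and d = 21.
x_0 = 74^21 mod 85 = 24.
x_1 = 24^2 mod 85 = 66.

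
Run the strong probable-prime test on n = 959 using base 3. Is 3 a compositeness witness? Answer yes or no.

yes

n − 1 = 958 = 2^1 · 479, so s = 1 and d = 479.
x_0 = 3^479 mod 959 = 110.
x_0 ∉ {1, 958} and s = 1, so 3 is a Miller–Rabin witness and 959 is composite.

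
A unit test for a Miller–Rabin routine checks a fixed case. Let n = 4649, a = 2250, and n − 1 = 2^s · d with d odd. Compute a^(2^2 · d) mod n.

n − 1 = 4648 = 2^3 · 581, so s = 3 and d = 581.
Repeated squaring mod 4649: 2250^1 ≡ 2250, 2250^2 ≡ 4388, 2250^4 ≡ 3035, 2250^8 ≡ 1556, 2250^16 ≡ 3656, 2250^32 ≡ 461, 2250^64 ≡ 3316, 2250^128 ≡ 971, 2250^256 ≡ 3743, 2250^512 ≡ 2612.
581 = 512 + 64 + 4 + 1, so 2250^581 ≡ 2612·3316·3035·2250 ≡ 2803 (mod 4649).
x_0 = 2803.
x_1 = 2803^2 mod 4649 = 4648.
x_2 = 4648^2 mod 4649 = 1.

1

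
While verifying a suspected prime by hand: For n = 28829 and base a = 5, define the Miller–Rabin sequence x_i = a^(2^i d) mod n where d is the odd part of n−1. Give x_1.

17626

n − 1 = 28828 = 2^2 · 7207, so s = 2 and d = 7207.
x_0 = 5^7207 mod 28829 = 5344.
x_1 = 5344^2 mod 28829 = 17626.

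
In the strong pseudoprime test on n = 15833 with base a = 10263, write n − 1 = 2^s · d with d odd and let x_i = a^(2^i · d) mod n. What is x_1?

12391

n − 1 = 15832 = 2^3 · 1979, so s = 3 and d = 1979.
Repeated squaring mod 15833: 10263^1 ≡ 10263, 10263^2 ≡ 8053, 10263^4 ≡ 14674, 10263^8 ≡ 13309, 10263^16 ≡ 5710, 10263^32 ≡ 3953, 10263^64 ≡ 14871, 10263^128 ≡ 7130, 10263^256 ≡ 12970, 10263^512 ≡ 11108, 10263^1024 ≡ 1095.
1979 = 1024 + 512 + 256 + 128 + 32 + 16 + 8 + 2 + 1, so 10263^1979 ≡ 1095·11108·12970·7130·3953·5710·13309·8053·10263 ≡ 168 (mod 15833).
x_0 = 168.
x_1 = 168^2 mod 15833 = 12391.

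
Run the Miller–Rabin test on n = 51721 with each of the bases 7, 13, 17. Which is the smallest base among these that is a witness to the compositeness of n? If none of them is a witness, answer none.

none

n − 1 = 51720 = 2^3 · 6465, so s = 3 and d = 6465.
Base 7: x_0 = 7^6465 mod 51721 = 31294. x_0 is neither 1 nor 51720, so continue squaring. x_1 = 31294^2 mod 51721 = 29022. x_2 = 29022^2 mod 51721 = 51720. x_2 ≡ −1, so 7 is not a witness.
Base 13: x_0 = 13^6465 mod 51721 = 31294. x_0 is neither 1 nor 51720, so continue squaring. x_1 = 31294^2 mod 51721 = 29022. x_2 = 29022^2 mod 51721 = 51720. x_2 ≡ −1, so 13 is not a witness.
Base 17: x_0 = 17^6465 mod 51721 = 20427. x_0 is neither 1 nor 51720, so continue squaring. x_1 = 20427^2 mod 51721 = 29022. x_2 = 29022^2 mod 51721 = 51720. x_2 ≡ −1, so 17 is not a witness.
No listed base is a witness for 51721.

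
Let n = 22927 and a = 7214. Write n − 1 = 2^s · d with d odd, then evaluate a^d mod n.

5738

n − 1 = 22926 = 2^1 · 11463, so s = 1 and d = 11463.
7214^11463 mod 22927 = 5738.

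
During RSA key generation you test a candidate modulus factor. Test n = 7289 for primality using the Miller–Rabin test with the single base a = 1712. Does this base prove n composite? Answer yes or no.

yes

n − 1 = 7288 = 2^3 · 911, so s = 3 and d = 911.
x_0 = 1712^911 mod 7289 = 4688.
x_0 is neither 1 nor 7288, so continue squaring.
x_1 = 4688^2 mod 7289 = 1009.
x_2 = 1009^2 mod 7289 = 4910.
Reached i = s−1 = 2 without hitting −1: 1712 is a Miller–Rabin witness and 7289 is composite.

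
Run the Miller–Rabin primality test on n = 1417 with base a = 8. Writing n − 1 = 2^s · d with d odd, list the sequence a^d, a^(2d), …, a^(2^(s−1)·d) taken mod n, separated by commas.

n − 1 = 1416 = 2^3 · 177, so s = 3 and d = 177.
x_0 = 8^177 mod 1417 = 905.
x_1 = 905^2 mod 1417 = 1416.
x_2 = 1416^2 mod 1417 = 1.

905, 1416, 1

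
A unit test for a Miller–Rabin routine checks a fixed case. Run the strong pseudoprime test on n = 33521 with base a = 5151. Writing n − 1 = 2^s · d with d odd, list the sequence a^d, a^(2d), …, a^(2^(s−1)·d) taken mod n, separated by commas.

5905, 7185, 1885, 33520

n − 1 = 33520 = 2^4 · 2095, so s = 4 and d = 2095.
x_0 = 5151^2095 mod 33521 = 5905.
x_1 = 5905^2 mod 33521 = 7185.
x_2 = 7185^2 mod 33521 = 1885.
x_3 = 1885^2 mod 33521 = 33520.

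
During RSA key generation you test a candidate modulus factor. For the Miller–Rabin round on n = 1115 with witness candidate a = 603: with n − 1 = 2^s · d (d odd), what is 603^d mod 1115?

773

n − 1 = 1114 = 2^1 · 557, so s = 1 and d = 557.
603^557 mod 1115 = 773.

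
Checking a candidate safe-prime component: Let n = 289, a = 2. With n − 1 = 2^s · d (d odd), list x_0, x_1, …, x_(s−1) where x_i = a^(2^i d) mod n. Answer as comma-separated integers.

n − 1 = 288 = 2^5 · 9, so s = 5 and d = 9.
x_0 = 2^9 mod 289 = 223.
x_1 = 223^2 mod 289 = 21.
x_2 = 21^2 mod 289 = 152.
x_3 = 152^2 mod 289 = 273.
x_4 = 273^2 mod 289 = 256.

223, 21, 152, 273, 256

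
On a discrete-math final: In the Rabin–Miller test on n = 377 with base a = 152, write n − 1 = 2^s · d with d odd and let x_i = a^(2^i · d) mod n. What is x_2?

315

n − 1 = 376 = 2^3 · 47, so s = 3 and d = 47.
x_0 = 152^47 mod 377 = 16.
x_1 = 16^2 mod 377 = 256.
x_2 = 256^2 mod 377 = 315.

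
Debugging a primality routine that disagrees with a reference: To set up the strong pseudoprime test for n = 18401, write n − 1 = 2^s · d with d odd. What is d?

Halving: 18400 → 9200 → 4600 → 2300 → 1150 → 575; 575 is odd.
So 18400 = 2^5 · 575.

575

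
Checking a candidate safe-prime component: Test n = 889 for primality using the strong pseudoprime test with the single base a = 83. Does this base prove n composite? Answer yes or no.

yes

n − 1 = 888 = 2^3 · 111, so s = 3 and d = 111.
x_0 = 83^111 mod 889 = 391.
x_0 is neither 1 nor 888, so continue squaring.
x_1 = 391^2 mod 889 = 862.
x_2 = 862^2 mod 889 = 729.
Reached i = s−1 = 2 without hitting −1: 83 is a Miller–Rabin witness and 889 is composite.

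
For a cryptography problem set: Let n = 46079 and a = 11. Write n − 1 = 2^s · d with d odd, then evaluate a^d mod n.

n − 1 = 46078 = 2^1 · 23039, so s = 1 and d = 23039.
Repeated squaring mod 46079: 11^1 ≡ 11, 11^2 ≡ 121, 11^4 ≡ 14641, 11^8 ≡ 45452, 11^16 ≡ 24497, 11^32 ≡ 16192, 11^64 ≡ 37433, 11^128 ≡ 13178, 11^256 ≡ 34012, 11^512 ≡ 2849, 11^1024 ≡ 6897, 11^2048 ≡ 15081, 11^4096 ≡ 36696, 11^8192 ≡ 29799, 11^16384 ≡ 38071.
23039 = 16384 + 4096 + 2048 + 256 + 128 + 64 + 32 + 16 + 8 + 4 + 2 + 1, so 11^23039 ≡ 38071·36696·15081·34012·13178·37433·16192·24497·45452·14641·121·11 ≡ 35277 (mod 46079).

35277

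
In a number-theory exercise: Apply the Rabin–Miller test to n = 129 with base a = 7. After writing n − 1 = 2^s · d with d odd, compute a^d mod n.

n − 1 = 128 = 2^7 · 1, so s = 7 and d = 1.
7^1 mod 129 = 7.

7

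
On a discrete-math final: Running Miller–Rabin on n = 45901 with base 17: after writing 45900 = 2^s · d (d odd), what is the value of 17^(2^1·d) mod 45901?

n − 1 = 45900 = 2^2 · 11475, so s = 2 and d = 11475.
By repeated squaring, 17^11475 ≡ 37976 (mod 45901).
x_0 = 37976.
x_1 = 37976^2 mod 45901 = 13057.

13057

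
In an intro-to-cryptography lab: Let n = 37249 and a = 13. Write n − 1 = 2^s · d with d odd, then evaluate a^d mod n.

6488

n − 1 = 37248 = 2^7 · 291, so s = 7 and d = 291.
Repeated squaring mod 37249: 13^1 ≡ 13, 13^2 ≡ 169, 13^4 ≡ 28561, 13^8 ≡ 14870, 13^16 ≡ 6836, 13^32 ≡ 20650, 13^64 ≡ 33197, 13^128 ≡ 29144, 13^256 ≡ 21038.
291 = 256 + 32 + 2 + 1, so 13^291 ≡ 21038·20650·169·13 ≡ 6488 (mod 37249).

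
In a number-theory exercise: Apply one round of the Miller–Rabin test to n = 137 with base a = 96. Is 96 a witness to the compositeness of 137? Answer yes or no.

n − 1 = 136 = 2^3 · 17, so s = 3 and d = 17.
x_0 = 96^17 mod 137 = 96.
x_0 is neither 1 nor 136, so continue squaring.
x_1 = 96^2 mod 137 = 37.
x_2 = 37^2 mod 137 = 136.
x_2 ≡ −1, so 96 is not a witness.

no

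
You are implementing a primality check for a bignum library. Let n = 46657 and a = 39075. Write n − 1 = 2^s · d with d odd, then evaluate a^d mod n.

n − 1 = 46656 = 2^6 · 729, so s = 6 and d = 729.
39075^729 mod 46657 = 32226.

32226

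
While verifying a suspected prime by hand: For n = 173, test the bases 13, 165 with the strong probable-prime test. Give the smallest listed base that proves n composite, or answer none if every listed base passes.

n − 1 = 172 = 2^2 · 43, so s = 2 and d = 43.
Base 13: x_0 = 13^43 mod 173 = 172. x_0 = 172 ≡ −1, so 13 is not a witness.
Base 165: x_0 = 165^43 mod 173 = 80. x_0 is neither 1 nor 172, so continue squaring. x_1 = 80^2 mod 173 = 172. x_1 ≡ −1, so 165 is not a witness.
No listed base is a witness for 173.

none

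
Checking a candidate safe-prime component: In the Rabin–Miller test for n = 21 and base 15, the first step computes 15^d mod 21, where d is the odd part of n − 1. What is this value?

n − 1 = 20 = 2^2 · 5, so s = 2 and d = 5.
15^5 mod 21 = 15.

15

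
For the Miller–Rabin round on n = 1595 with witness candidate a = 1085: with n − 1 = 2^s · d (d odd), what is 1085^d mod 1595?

215

n − 1 = 1594 = 2^1 · 797, so s = 1 and d = 797.
1085^797 mod 1595 = 215.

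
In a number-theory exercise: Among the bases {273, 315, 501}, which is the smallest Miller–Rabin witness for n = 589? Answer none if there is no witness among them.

n − 1 = 588 = 2^2 · 147, so s = 2 and d = 147.
Base 273: x_0 = 273^147 mod 589 = 1. x_0 = 1, so 273 is not a witness.
Base 315: x_0 = 315^147 mod 589 = 1. x_0 = 1, so 315 is not a witness.
Base 501: x_0 = 501^147 mod 589 = 1. x_0 = 1, so 501 is not a witness.
No listed base is a witness for 589.

none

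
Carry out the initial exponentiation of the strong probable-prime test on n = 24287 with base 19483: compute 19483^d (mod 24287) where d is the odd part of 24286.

2947

n − 1 = 24286 = 2^1 · 12143, so s = 1 and d = 12143.
19483^12143 mod 24287 = 2947.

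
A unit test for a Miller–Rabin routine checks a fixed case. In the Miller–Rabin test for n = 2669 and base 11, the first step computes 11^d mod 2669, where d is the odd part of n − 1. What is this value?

1610

n − 1 = 2668 = 2^2 · 667, so s = 2 and d = 667.
11^667 mod 2669 = 1610.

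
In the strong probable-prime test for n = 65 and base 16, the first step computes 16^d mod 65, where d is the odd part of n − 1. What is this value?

16

n − 1 = 64 = 2^6 · 1, so s = 6 and d = 1.
16^1 mod 65 = 16.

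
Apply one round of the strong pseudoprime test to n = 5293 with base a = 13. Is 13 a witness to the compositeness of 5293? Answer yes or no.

yes

n − 1 = 5292 = 2^2 · 1323, so s = 2 and d = 1323.
x_0 = 13^1323 mod 5293 = 1996.
x_0 is neither 1 nor 5292, so continue squaring.
x_1 = 1996^2 mod 5293 = 3680.
Reached i = s−1 = 1 without hitting −1: 13 is a Miller–Rabin witness and 5293 is composite.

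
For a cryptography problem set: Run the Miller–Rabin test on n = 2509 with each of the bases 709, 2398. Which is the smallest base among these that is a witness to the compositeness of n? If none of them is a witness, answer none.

n − 1 = 2508 = 2^2 · 627, so s = 2 and d = 627.
Base 709: x_0 = 709^627 mod 2509 = 2397. x_0 is neither 1 nor 2508, so continue squaring. x_1 = 2397^2 mod 2509 = 2508. x_1 ≡ −1, so 709 is not a witness.
Base 2398: x_0 = 2398^627 mod 2509 = 164. x_0 is neither 1 nor 2508, so continue squaring. x_1 = 164^2 mod 2509 = 1806. Reached i = s−1 = 1 without hitting −1: 2398 is a Miller–Rabin witness and 2509 is composite.
The smallest witness among the given bases is 2398.

2398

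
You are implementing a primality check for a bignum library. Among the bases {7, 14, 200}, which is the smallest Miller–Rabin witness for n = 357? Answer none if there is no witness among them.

n − 1 = 356 = 2^2 · 89, so s = 2 and d = 89.
Base 7: x_0 = 7^89 mod 357 = 112. x_0 is neither 1 nor 356, so continue squaring. x_1 = 112^2 mod 357 = 49. Reached i = s−1 = 1 without hitting −1: 7 is a Miller–Rabin witness and 357 is composite.
Base 14: x_0 = 14^89 mod 357 = 224. x_0 is neither 1 nor 356, so continue squaring. x_1 = 224^2 mod 357 = 196. Reached i = s−1 = 1 without hitting −1: 14 is a Miller–Rabin witness and 357 is composite.
Base 200: x_0 = 200^89 mod 357 = 149. x_0 is neither 1 nor 356, so continue squaring. x_1 = 149^2 mod 357 = 67. Reached i = s−1 = 1 without hitting −1: 200 is a Miller–Rabin witness and 357 is composite.
The smallest witness among the given bases is 7.

7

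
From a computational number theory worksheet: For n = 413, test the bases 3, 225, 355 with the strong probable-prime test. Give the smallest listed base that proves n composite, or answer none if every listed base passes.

3

n − 1 = 412 = 2^2 · 103, so s = 2 and d = 103.
Base 3: x_0 = 3^103 mod 413 = 262. x_0 is neither 1 nor 412, so continue squaring. x_1 = 262^2 mod 413 = 86. Reached i = s−1 = 1 without hitting −1: 3 is a Miller–Rabin witness and 413 is composite.
Base 225: x_0 = 225^103 mod 413 = 71. x_0 is neither 1 nor 412, so continue squaring. x_1 = 71^2 mod 413 = 85. Reached i = s−1 = 1 without hitting −1: 225 is a Miller–Rabin witness and 413 is composite.
Base 355: x_0 = 355^103 mod 413 = 355. x_0 is neither 1 nor 412, so continue squaring. x_1 = 355^2 mod 413 = 60. Reached i = s−1 = 1 without hitting −1: 355 is a Miller–Rabin witness and 413 is composite.
The smallest witness among the given bases is 3.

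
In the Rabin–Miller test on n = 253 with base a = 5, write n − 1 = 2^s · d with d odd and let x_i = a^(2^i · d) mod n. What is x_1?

49

n − 1 = 252 = 2^2 · 63, so s = 2 and d = 63.
Repeated squaring mod 253: 5^1 ≡ 5, 5^2 ≡ 25, 5^4 ≡ 119, 5^8 ≡ 246, 5^16 ≡ 49, 5^32 ≡ 124.
63 = 32 + 16 + 8 + 4 + 2 + 1, so 5^63 ≡ 124·49·246·119·25·5 ≡ 191 (mod 253).
x_0 = 191.
x_1 = 191^2 mod 253 = 49.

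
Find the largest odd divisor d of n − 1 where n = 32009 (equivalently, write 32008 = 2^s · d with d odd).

4001

Halving: 32008 → 16004 → 8002 → 4001; 4001 is odd.
So 32008 = 2^3 · 4001.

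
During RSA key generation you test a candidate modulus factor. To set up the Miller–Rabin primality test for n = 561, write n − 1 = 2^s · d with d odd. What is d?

Halving: 560 → 280 → 140 → 70 → 35; 35 is odd.
So 560 = 2^4 · 35.

35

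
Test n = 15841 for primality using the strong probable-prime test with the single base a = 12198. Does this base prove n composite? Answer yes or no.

yes

n − 1 = 15840 = 2^5 · 495, so s = 5 and d = 495.
By repeated squaring, 12198^495 ≡ 7687 (mod 15841).
x_0 = 12198^495 mod 15841 = 7687.
x_0 is neither 1 nor 15840, so continue squaring.
x_1 = 7687^2 mod 15841 = 3039.
x_2 = 3039^2 mod 15841 = 218.
x_3 = 218^2 mod 15841 = 1.
x_3 = 1 but x_2 ≠ ±1, a nontrivial square root of 1 — 12198 is a witness and 15841 is composite.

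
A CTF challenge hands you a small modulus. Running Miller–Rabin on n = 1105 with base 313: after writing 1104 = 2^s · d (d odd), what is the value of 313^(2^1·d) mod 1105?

274

n − 1 = 1104 = 2^4 · 69, so s = 4 and d = 69.
Repeated squaring mod 1105: 313^1 ≡ 313, 313^2 ≡ 729, 313^4 ≡ 1041, 313^8 ≡ 781, 313^16 ≡ 1, 313^32 ≡ 1, 313^64 ≡ 1.
69 = 64 + 4 + 1, so 313^69 ≡ 1·1041·313 ≡ 963 (mod 1105).
x_0 = 963.
x_1 = 963^2 mod 1105 = 274.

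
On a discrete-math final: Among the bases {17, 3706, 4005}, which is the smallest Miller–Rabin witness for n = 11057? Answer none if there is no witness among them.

n − 1 = 11056 = 2^4 · 691, so s = 4 and d = 691.
Base 17: x_0 = 17^691 mod 11057 = 9749. x_0 is neither 1 nor 11056, so continue squaring. x_1 = 9749^2 mod 11057 = 8086. x_2 = 8086^2 mod 11057 = 3355. x_3 = 3355^2 mod 11057 = 11056. x_3 ≡ −1, so 17 is not a witness.
Base 3706: x_0 = 3706^691 mod 11057 = 1308. x_0 is neither 1 nor 11056, so continue squaring. x_1 = 1308^2 mod 11057 = 8086. x_2 = 8086^2 mod 11057 = 3355. x_3 = 3355^2 mod 11057 = 11056. x_3 ≡ −1, so 3706 is not a witness.
Base 4005: x_0 = 4005^691 mod 11057 = 9749. x_0 is neither 1 nor 11056, so continue squaring. x_1 = 9749^2 mod 11057 = 8086. x_2 = 8086^2 mod 11057 = 3355. x_3 = 3355^2 mod 11057 = 11056. x_3 ≡ −1, so 4005 is not a witness.
No listed base is a witness for 11057.

none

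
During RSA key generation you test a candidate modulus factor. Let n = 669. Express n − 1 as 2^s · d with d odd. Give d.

167

Halving: 668 → 334 → 167; 167 is odd.
So 668 = 2^2 · 167.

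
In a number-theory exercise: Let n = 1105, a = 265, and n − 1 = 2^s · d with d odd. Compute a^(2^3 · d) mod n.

560

n − 1 = 1104 = 2^4 · 69, so s = 4 and d = 69.
x_0 = 265^69 mod 1105 = 720.
x_1 = 720^2 mod 1105 = 155.
x_2 = 155^2 mod 1105 = 820.
x_3 = 820^2 mod 1105 = 560.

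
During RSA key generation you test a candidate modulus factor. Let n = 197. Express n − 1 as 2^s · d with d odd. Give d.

49

Halving: 196 → 98 → 49; 49 is odd.
So 196 = 2^2 · 49.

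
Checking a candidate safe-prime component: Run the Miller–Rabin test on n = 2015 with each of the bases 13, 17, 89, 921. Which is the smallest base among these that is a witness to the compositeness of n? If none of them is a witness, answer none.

n − 1 = 2014 = 2^1 · 1007, so s = 1 and d = 1007.
Base 13: x_0 = 13^1007 mod 2015 = 637. x_0 ∉ {1, 2014} and s = 1, so 13 is a Miller–Rabin witness and 2015 is composite.
Base 17: x_0 = 17^1007 mod 2015 = 1323. x_0 ∉ {1, 2014} and s = 1, so 17 is a Miller–Rabin witness and 2015 is composite.
Base 89: x_0 = 89^1007 mod 2015 = 604. x_0 ∉ {1, 2014} and s = 1, so 89 is a Miller–Rabin witness and 2015 is composite.
Base 921: x_0 = 921^1007 mod 2015 = 136. x_0 ∉ {1, 2014} and s = 1, so 921 is a Miller–Rabin witness and 2015 is composite.
The smallest witness among the given bases is 13.

13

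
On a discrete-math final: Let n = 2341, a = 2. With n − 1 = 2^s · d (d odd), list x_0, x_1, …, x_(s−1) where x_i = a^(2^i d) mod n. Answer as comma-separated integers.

2188, 2340

n − 1 = 2340 = 2^2 · 585, so s = 2 and d = 585.
x_0 = 2^585 mod 2341 = 2188.
x_1 = 2188^2 mod 2341 = 2340.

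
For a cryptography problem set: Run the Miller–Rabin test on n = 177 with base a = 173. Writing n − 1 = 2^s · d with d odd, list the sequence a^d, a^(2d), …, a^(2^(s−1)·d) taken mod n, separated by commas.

65, 154, 175, 4

n − 1 = 176 = 2^4 · 11, so s = 4 and d = 11.
x_0 = 173^11 mod 177 = 65.
x_1 = 65^2 mod 177 = 154.
x_2 = 154^2 mod 177 = 175.
x_3 = 175^2 mod 177 = 4.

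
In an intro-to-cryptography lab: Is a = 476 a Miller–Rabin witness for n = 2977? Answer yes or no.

no

n − 1 = 2976 = 2^5 · 93, so s = 5 and d = 93.
x_0 = 476^93 mod 2977 = 580.
x_0 is neither 1 nor 2976, so continue squaring.
x_1 = 580^2 mod 2977 = 2976.
x_1 ≡ −1, so 476 is not a witness.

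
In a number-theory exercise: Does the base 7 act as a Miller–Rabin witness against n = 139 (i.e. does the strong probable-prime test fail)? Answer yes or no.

n − 1 = 138 = 2^1 · 69, so s = 1 and d = 69.
Repeated squaring mod 139: 7^1 ≡ 7, 7^2 ≡ 49, 7^4 ≡ 38, 7^8 ≡ 54, 7^16 ≡ 136, 7^32 ≡ 9, 7^64 ≡ 81.
69 = 64 + 4 + 1, so 7^69 ≡ 81·38·7 ≡ 1 (mod 139).
x_0 = 7^69 mod 139 = 1.
x_0 = 1, so 7 is not a witness.

no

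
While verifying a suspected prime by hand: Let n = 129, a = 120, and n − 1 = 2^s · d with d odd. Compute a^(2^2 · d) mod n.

n − 1 = 128 = 2^7 · 1, so s = 7 and d = 1.
x_0 = 120^1 mod 129 = 120.
x_1 = 120^2 mod 129 = 81.
x_2 = 81^2 mod 129 = 111.

111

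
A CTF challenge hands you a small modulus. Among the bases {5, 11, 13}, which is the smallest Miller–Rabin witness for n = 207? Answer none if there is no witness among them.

n − 1 = 206 = 2^1 · 103, so s = 1 and d = 103.
Base 5: x_0 = 5^103 mod 207 = 203. x_0 ∉ {1, 206} and s = 1, so 5 is a Miller–Rabin witness and 207 is composite.
Base 11: x_0 = 11^103 mod 207 = 56. x_0 ∉ {1, 206} and s = 1, so 11 is a Miller–Rabin witness and 207 is composite.
Base 13: x_0 = 13^103 mod 207 = 202. x_0 ∉ {1, 206} and s = 1, so 13 is a Miller–Rabin witness and 207 is composite.
The smallest witness among the given bases is 5.

5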